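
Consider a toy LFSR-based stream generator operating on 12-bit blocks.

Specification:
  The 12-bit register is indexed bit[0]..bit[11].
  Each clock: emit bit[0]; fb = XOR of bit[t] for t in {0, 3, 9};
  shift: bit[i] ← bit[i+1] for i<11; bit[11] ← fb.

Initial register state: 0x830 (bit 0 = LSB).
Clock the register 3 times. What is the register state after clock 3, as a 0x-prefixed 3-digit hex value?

reg_0 = 0x830
clock 1: out=0, reg = 0x418
clock 2: out=0, reg = 0xA0C
clock 3: out=0, reg = 0x506

0x506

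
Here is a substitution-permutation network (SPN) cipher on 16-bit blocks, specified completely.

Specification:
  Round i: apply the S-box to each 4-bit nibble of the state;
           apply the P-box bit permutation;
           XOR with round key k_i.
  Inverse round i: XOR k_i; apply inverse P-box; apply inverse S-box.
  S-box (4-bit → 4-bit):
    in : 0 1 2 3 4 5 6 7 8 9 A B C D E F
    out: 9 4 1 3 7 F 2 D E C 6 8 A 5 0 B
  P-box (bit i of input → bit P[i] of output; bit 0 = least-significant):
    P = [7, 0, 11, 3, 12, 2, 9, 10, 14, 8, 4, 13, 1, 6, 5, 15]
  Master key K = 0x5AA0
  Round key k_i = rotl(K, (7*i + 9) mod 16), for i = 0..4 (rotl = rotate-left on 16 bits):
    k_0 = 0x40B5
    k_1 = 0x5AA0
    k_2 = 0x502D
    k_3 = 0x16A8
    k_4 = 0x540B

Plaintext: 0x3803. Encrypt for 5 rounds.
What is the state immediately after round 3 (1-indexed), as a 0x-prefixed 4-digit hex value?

0xFEA5

s_0 = plaintext = 0x3803
s_1 = Round(s_0, k_0) = 0x7566
s_2 = Round(s_1, k_1) = 0xBB97
s_3 = Round(s_2, k_2) = 0xFEA5
s_4 = Round(s_3, k_3) = 0x9C67
s_5 = Round(s_4, k_4) = 0xFDA7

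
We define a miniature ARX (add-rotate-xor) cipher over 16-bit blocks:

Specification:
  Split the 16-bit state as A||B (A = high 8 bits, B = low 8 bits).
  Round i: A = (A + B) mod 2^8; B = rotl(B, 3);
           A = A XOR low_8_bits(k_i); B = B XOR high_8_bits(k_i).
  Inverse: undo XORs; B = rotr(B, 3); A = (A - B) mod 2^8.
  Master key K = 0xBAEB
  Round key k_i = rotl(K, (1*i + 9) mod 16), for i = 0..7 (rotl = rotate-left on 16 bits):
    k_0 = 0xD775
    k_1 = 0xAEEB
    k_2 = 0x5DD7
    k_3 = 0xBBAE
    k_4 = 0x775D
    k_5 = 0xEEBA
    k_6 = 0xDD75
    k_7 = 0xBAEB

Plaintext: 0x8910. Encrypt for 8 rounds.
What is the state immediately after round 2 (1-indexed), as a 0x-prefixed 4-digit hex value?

s_0 = plaintext = 0x8910
s_1 = Round(s_0, k_0) = 0xEC57
s_2 = Round(s_1, k_1) = 0xA814
s_3 = Round(s_2, k_2) = 0x6BFD
s_4 = Round(s_3, k_3) = 0xC654
s_5 = Round(s_4, k_4) = 0x47D5
s_6 = Round(s_5, k_5) = 0xA640
s_7 = Round(s_6, k_6) = 0x93DF
s_8 = Round(s_7, k_7) = 0x9944

0xA814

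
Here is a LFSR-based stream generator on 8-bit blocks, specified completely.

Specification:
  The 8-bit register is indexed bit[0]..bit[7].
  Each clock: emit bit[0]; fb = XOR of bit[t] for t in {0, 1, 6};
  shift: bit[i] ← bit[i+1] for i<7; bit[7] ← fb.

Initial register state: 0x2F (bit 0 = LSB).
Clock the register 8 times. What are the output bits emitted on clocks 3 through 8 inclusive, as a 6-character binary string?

reg_0 = 0x2F
clock 1: out=1, reg = 0x17
clock 2: out=1, reg = 0x0B
clock 3: out=1, reg = 0x05
clock 4: out=1, reg = 0x82
clock 5: out=0, reg = 0xC1
clock 6: out=1, reg = 0x60
clock 7: out=0, reg = 0xB0
clock 8: out=0, reg = 0x58

110100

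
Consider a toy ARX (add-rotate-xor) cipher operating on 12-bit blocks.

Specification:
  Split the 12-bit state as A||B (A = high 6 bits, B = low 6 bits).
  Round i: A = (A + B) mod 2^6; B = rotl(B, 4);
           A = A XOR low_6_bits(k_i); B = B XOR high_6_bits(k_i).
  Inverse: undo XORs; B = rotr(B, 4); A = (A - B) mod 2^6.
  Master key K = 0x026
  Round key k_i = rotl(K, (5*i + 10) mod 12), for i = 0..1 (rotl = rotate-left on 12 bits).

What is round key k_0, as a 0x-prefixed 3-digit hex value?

0x809

K = 0x026
k_0 = rotl(K, (5*0+10) mod 12) = rotl(K, 10) = 0x809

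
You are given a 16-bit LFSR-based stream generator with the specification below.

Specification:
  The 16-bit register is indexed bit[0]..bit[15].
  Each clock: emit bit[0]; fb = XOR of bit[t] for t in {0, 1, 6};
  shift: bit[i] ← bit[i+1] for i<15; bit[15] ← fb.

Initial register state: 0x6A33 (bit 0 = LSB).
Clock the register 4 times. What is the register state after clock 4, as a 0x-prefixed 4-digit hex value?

0x26A3

reg_0 = 0x6A33
clock 1: out=1, reg = 0x3519
clock 2: out=1, reg = 0x9A8C
clock 3: out=0, reg = 0x4D46
clock 4: out=0, reg = 0x26A3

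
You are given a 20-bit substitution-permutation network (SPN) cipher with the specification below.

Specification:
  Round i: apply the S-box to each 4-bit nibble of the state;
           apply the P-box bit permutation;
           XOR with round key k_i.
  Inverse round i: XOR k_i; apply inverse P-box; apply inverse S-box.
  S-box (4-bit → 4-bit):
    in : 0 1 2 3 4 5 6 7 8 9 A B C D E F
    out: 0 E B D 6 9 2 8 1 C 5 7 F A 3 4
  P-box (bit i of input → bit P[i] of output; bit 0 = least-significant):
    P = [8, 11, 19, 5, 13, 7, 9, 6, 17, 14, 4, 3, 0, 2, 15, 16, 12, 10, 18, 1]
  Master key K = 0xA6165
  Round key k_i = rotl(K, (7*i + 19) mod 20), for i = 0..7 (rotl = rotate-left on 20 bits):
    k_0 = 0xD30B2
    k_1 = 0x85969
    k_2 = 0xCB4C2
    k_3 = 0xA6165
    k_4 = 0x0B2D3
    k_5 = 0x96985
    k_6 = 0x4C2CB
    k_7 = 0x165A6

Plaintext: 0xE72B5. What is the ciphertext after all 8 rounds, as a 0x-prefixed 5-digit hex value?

s_0 = plaintext = 0xE72B5
s_1 = Round(s_0, k_0) = 0xE471A
s_2 = Round(s_1, k_1) = 0x0CEA5
s_3 = Round(s_2, k_2) = 0xF57E7
s_4 = Round(s_3, k_3) = 0xF41CC
s_5 = Round(s_4, k_4) = 0xC592F
s_6 = Round(s_5, k_5) = 0x45D5E
s_7 = Round(s_6, k_6) = 0x1AF82
s_8 = Round(s_7, k_7) = 0x5C895

0x5C895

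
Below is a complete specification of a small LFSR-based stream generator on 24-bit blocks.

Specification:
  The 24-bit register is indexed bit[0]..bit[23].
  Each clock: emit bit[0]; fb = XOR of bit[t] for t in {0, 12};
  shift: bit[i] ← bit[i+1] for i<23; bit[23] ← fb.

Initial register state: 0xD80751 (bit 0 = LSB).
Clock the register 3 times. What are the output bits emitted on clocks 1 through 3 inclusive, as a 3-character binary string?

100

reg_0 = 0xD80751
clock 1: out=1, reg = 0xEC03A8
clock 2: out=0, reg = 0x7601D4
clock 3: out=0, reg = 0x3B00EA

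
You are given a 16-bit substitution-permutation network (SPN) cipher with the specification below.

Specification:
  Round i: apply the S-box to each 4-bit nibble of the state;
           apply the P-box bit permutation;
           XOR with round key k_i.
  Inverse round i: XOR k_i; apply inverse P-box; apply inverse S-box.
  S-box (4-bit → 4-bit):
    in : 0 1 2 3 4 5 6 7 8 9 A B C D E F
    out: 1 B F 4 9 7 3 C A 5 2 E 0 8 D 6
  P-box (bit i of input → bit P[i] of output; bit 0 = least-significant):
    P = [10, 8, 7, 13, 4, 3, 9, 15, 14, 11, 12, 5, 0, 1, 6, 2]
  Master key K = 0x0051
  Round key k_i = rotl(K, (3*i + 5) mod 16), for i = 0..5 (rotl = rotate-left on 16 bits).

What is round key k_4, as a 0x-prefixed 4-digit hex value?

K = 0x0051
k_0 = rotl(K, (3*0+5) mod 16) = rotl(K, 5) = 0x0A20
k_1 = rotl(K, (3*1+5) mod 16) = rotl(K, 8) = 0x5100
k_2 = rotl(K, (3*2+5) mod 16) = rotl(K, 11) = 0x8802
k_3 = rotl(K, (3*3+5) mod 16) = rotl(K, 14) = 0x4014
k_4 = rotl(K, (3*4+5) mod 16) = rotl(K, 1) = 0x00A2

0x00A2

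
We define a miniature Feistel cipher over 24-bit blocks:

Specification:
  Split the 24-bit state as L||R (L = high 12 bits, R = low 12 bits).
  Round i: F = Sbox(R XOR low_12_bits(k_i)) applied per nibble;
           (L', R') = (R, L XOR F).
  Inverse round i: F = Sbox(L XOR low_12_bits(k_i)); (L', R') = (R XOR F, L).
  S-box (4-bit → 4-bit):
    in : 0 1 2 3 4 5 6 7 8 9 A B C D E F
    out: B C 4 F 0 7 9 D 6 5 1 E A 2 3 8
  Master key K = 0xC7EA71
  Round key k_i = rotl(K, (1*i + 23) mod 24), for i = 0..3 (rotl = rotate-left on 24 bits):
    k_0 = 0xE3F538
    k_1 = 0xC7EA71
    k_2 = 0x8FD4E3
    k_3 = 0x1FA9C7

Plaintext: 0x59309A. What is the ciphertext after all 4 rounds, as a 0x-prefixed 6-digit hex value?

0x60CEBD

s_0 = plaintext = 0x59309A
s_1 = Round(s_0, k_0) = 0x09A287
s_2 = Round(s_1, k_1) = 0x287613
s_3 = Round(s_2, k_2) = 0x61360C
s_4 = Round(s_3, k_3) = 0x60CEBD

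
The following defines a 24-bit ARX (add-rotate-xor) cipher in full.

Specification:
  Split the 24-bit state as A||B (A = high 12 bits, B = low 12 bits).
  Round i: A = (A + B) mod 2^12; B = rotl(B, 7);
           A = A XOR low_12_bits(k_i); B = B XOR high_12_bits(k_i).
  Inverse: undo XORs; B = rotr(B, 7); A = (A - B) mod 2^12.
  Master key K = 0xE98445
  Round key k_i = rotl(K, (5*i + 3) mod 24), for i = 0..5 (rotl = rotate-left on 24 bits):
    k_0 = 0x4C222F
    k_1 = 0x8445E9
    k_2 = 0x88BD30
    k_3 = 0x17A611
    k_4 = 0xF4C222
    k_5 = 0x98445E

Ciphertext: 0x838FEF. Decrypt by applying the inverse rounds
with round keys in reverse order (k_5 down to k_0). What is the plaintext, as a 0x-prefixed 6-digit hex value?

0x2C8053

s_0 = ciphertext = 0x838FEF
s_1 = InvRound(s_0, k_5) = 0xEFAD6C
s_2 = InvRound(s_1, k_4) = 0x8D4404
s_3 = InvRound(s_2, k_3) = 0xEFBFCA
s_4 = InvRound(s_3, k_2) = 0xB9D82E
s_5 = InvRound(s_4, k_1) = 0x134D40
s_6 = InvRound(s_5, k_0) = 0x2C8053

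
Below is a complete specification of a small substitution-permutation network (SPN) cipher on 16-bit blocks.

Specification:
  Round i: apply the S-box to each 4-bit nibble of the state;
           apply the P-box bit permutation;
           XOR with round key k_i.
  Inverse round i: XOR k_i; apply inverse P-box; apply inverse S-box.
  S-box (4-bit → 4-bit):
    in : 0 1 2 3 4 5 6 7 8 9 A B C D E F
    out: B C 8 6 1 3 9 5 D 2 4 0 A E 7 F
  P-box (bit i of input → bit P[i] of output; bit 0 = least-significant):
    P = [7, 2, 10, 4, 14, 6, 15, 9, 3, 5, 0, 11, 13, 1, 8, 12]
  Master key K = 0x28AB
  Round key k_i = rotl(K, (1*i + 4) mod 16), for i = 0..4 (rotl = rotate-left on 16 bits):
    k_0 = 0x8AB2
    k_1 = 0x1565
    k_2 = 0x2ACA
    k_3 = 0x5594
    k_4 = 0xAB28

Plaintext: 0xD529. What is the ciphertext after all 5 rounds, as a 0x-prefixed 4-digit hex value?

s_0 = plaintext = 0xD529
s_1 = Round(s_0, k_0) = 0x999C
s_2 = Round(s_1, k_1) = 0x1513
s_3 = Round(s_2, k_2) = 0xBDE6
s_4 = Round(s_3, k_3) = 0x9D65
s_5 = Round(s_4, k_4) = 0xE18F

0xE18F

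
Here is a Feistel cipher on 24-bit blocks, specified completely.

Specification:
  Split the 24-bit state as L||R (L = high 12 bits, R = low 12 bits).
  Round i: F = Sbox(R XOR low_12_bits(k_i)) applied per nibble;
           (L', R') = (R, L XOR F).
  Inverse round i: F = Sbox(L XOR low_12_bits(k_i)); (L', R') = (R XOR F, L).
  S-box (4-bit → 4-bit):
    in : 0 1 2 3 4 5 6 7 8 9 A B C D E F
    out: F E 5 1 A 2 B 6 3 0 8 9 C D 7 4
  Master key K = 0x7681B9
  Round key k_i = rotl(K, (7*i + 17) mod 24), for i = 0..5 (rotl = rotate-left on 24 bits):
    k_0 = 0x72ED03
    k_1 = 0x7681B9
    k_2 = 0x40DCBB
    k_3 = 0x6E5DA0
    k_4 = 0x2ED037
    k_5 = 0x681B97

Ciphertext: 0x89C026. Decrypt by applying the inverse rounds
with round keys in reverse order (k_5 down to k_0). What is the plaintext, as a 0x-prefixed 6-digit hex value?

0xF4357B

s_0 = ciphertext = 0x89C026
s_1 = InvRound(s_0, k_5) = 0x1DF89C
s_2 = InvRound(s_1, k_4) = 0x6EF1DF
s_3 = InvRound(s_2, k_3) = 0x87B6EF
s_4 = InvRound(s_3, k_2) = 0xC2087B
s_5 = InvRound(s_4, k_1) = 0x57BC20
s_6 = InvRound(s_5, k_0) = 0xF4357B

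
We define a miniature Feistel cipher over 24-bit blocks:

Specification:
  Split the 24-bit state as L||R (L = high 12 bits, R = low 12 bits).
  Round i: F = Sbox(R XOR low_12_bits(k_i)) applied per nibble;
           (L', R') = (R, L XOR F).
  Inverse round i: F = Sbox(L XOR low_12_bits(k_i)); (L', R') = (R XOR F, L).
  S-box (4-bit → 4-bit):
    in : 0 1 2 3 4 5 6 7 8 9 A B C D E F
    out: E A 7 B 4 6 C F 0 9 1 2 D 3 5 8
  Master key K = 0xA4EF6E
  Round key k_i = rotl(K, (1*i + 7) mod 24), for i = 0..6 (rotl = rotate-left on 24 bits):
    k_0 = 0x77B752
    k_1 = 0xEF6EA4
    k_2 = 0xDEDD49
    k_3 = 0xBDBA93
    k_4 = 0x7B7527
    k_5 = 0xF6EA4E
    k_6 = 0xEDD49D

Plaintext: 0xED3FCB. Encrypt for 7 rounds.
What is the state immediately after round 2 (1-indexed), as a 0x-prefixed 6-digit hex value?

s_0 = plaintext = 0xED3FCB
s_1 = Round(s_0, k_0) = 0xFCBE4A
s_2 = Round(s_1, k_1) = 0xE4A19E
s_3 = Round(s_2, k_2) = 0x19E375
s_4 = Round(s_3, k_3) = 0x3758C2
s_5 = Round(s_4, k_4) = 0x8C2023
s_6 = Round(s_5, k_5) = 0x023901
s_7 = Round(s_6, k_6) = 0x9013BE

0xE4A19E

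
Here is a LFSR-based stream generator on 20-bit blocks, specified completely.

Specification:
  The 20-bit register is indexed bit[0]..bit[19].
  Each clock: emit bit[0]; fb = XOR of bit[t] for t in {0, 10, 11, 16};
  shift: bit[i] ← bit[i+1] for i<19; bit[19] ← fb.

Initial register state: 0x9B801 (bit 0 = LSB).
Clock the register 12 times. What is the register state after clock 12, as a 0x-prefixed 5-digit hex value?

0x9419B

reg_0 = 0x9B801
clock 1: out=1, reg = 0xCDC00
clock 2: out=0, reg = 0x66E00
clock 3: out=0, reg = 0x33700
clock 4: out=0, reg = 0x19B80
clock 5: out=0, reg = 0x0CDC0
clock 6: out=0, reg = 0x066E0
clock 7: out=0, reg = 0x83370
clock 8: out=0, reg = 0x419B8
clock 9: out=0, reg = 0xA0CDC
clock 10: out=0, reg = 0x5066E
clock 11: out=0, reg = 0x28337
clock 12: out=1, reg = 0x9419B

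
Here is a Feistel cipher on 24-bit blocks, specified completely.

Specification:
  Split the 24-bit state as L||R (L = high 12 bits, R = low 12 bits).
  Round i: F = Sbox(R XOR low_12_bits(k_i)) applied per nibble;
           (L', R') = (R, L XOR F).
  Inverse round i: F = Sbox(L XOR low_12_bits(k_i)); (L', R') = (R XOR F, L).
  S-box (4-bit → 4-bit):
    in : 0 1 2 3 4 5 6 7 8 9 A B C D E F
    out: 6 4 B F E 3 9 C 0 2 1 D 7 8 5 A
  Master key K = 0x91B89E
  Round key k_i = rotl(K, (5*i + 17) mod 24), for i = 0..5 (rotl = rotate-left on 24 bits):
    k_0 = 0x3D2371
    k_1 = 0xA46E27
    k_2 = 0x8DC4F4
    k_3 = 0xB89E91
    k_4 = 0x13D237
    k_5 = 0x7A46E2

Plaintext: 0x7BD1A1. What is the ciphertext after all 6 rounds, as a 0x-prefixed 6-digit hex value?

0x773296

s_0 = plaintext = 0x7BD1A1
s_1 = Round(s_0, k_0) = 0x1A1C3B
s_2 = Round(s_1, k_1) = 0xC3BAE6
s_3 = Round(s_2, k_2) = 0xAE6970
s_4 = Round(s_3, k_3) = 0x9706B2
s_5 = Round(s_4, k_4) = 0x6B2773
s_6 = Round(s_5, k_5) = 0x773296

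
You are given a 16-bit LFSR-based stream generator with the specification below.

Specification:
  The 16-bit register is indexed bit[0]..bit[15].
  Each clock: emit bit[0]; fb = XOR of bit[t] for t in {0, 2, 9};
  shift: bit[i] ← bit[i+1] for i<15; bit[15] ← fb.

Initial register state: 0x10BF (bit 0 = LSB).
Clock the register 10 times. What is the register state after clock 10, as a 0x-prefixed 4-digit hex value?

reg_0 = 0x10BF
clock 1: out=1, reg = 0x085F
clock 2: out=1, reg = 0x042F
clock 3: out=1, reg = 0x0217
clock 4: out=1, reg = 0x810B
clock 5: out=1, reg = 0xC085
clock 6: out=1, reg = 0x6042
clock 7: out=0, reg = 0x3021
clock 8: out=1, reg = 0x9810
clock 9: out=0, reg = 0x4C08
clock 10: out=0, reg = 0x2604

0x2604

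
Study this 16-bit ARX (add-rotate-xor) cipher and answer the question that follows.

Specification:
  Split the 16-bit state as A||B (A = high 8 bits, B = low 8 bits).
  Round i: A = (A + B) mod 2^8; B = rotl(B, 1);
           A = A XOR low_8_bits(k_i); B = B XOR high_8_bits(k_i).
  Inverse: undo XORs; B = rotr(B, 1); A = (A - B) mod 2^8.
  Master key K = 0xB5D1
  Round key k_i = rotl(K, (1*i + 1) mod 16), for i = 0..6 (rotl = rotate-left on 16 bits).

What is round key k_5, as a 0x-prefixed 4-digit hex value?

0x746D

K = 0xB5D1
k_0 = rotl(K, (1*0+1) mod 16) = rotl(K, 1) = 0x6BA3
k_1 = rotl(K, (1*1+1) mod 16) = rotl(K, 2) = 0xD746
k_2 = rotl(K, (1*2+1) mod 16) = rotl(K, 3) = 0xAE8D
k_3 = rotl(K, (1*3+1) mod 16) = rotl(K, 4) = 0x5D1B
k_4 = rotl(K, (1*4+1) mod 16) = rotl(K, 5) = 0xBA36
k_5 = rotl(K, (1*5+1) mod 16) = rotl(K, 6) = 0x746D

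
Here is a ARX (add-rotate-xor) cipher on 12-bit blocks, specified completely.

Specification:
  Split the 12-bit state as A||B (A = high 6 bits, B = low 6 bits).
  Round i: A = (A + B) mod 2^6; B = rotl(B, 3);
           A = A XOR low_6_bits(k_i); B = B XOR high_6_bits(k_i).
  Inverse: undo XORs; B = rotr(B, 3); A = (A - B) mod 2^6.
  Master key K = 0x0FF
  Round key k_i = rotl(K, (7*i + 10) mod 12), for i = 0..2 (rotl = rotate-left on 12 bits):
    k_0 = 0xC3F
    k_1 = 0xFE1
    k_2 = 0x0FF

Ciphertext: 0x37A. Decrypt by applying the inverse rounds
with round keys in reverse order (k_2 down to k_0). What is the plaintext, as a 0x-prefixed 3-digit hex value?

0x376

s_0 = ciphertext = 0x37A
s_1 = InvRound(s_0, k_2) = 0x8CF
s_2 = InvRound(s_1, k_1) = 0xF06
s_3 = InvRound(s_2, k_0) = 0x376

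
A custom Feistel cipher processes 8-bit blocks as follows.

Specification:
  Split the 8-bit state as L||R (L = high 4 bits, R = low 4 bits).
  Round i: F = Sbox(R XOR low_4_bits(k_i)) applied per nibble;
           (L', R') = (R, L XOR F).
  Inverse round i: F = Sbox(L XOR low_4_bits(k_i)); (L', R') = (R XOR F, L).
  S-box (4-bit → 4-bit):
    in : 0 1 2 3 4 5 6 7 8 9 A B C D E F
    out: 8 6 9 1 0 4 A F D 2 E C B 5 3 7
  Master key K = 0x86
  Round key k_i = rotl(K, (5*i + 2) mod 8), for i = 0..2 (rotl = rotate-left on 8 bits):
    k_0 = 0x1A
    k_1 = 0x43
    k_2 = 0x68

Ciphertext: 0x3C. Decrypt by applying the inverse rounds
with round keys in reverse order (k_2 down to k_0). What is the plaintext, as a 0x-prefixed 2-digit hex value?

0xD2

s_0 = ciphertext = 0x3C
s_1 = InvRound(s_0, k_2) = 0x03
s_2 = InvRound(s_1, k_1) = 0x20
s_3 = InvRound(s_2, k_0) = 0xD2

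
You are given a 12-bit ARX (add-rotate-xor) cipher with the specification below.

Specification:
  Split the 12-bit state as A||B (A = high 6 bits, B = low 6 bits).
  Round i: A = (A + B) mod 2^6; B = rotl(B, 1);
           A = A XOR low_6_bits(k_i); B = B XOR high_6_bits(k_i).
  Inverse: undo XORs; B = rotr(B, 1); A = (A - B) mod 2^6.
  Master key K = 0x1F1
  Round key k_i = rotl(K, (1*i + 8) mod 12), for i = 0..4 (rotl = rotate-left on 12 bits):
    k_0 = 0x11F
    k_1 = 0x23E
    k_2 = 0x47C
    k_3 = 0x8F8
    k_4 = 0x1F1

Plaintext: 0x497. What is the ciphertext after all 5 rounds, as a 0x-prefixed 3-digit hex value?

s_0 = plaintext = 0x497
s_1 = Round(s_0, k_0) = 0xDAA
s_2 = Round(s_1, k_1) = 0x79D
s_3 = Round(s_2, k_2) = 0x1EB
s_4 = Round(s_3, k_3) = 0x2B4
s_5 = Round(s_4, k_4) = 0x3EE

0x3EE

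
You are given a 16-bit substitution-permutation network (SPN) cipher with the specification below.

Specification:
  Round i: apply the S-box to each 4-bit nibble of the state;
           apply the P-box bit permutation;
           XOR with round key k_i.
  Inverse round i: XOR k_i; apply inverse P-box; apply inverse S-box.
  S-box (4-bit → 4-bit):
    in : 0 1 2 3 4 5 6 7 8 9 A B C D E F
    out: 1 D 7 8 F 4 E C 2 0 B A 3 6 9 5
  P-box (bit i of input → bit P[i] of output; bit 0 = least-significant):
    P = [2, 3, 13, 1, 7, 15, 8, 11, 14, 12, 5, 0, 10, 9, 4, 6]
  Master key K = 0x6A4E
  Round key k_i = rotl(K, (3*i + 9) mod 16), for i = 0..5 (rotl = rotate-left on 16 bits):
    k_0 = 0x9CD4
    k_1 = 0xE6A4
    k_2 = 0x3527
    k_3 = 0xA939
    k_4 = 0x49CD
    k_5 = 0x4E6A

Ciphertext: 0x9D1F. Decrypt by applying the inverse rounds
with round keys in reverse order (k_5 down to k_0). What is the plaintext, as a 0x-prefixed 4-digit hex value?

0xF8E2

s_0 = ciphertext = 0x9D1F
s_1 = InvRound(s_0, k_5) = 0x64D0
s_2 = InvRound(s_1, k_4) = 0xF372
s_3 = InvRound(s_2, k_3) = 0xBA3B
s_4 = InvRound(s_3, k_2) = 0x296C
s_5 = InvRound(s_4, k_1) = 0xA048
s_6 = InvRound(s_5, k_0) = 0xF8E2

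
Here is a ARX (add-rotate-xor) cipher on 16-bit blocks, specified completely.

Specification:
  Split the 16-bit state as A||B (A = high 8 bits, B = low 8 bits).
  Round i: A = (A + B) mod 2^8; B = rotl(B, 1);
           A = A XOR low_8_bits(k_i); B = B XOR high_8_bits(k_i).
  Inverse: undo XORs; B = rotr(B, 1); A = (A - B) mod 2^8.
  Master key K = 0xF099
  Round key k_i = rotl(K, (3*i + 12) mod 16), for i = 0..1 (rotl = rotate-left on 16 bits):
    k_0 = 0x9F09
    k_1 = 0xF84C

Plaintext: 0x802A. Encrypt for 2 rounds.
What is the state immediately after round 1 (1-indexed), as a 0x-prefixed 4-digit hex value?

0xA3CB

s_0 = plaintext = 0x802A
s_1 = Round(s_0, k_0) = 0xA3CB
s_2 = Round(s_1, k_1) = 0x226F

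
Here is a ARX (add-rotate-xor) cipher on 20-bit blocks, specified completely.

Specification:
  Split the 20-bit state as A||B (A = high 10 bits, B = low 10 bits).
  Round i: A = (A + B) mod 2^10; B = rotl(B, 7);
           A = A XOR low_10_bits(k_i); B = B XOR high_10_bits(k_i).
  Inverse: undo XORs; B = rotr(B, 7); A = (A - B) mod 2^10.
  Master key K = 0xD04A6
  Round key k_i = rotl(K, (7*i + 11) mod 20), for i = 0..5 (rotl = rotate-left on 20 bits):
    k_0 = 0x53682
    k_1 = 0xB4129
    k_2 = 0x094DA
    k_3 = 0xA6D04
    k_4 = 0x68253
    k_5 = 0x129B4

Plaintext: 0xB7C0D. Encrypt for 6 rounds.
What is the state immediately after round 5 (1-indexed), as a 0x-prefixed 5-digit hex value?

s_0 = plaintext = 0xB7C0D
s_1 = Round(s_0, k_0) = 0x1BBCC
s_2 = Round(s_1, k_1) = 0x44CA9
s_3 = Round(s_2, k_2) = 0x598B0
s_4 = Round(s_3, k_3) = 0xC4A8D
s_5 = Round(s_4, k_4) = 0xF3371
s_6 = Round(s_5, k_5) = 0xA24A4

0xF3371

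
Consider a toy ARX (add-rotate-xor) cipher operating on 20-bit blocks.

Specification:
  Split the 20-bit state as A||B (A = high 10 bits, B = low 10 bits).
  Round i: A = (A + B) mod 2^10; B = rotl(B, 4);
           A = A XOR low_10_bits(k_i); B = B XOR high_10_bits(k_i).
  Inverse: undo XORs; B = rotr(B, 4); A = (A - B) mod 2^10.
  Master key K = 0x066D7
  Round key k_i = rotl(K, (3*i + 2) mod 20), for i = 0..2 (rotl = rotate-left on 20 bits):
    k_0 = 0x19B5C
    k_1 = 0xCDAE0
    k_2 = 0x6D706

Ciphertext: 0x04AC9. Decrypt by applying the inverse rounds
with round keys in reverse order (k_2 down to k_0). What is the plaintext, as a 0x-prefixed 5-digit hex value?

s_0 = ciphertext = 0x04AC9
s_1 = InvRound(s_0, k_2) = 0xF7737
s_2 = InvRound(s_1, k_1) = 0x3F440
s_3 = InvRound(s_2, k_0) = 0x87D82

0x87D82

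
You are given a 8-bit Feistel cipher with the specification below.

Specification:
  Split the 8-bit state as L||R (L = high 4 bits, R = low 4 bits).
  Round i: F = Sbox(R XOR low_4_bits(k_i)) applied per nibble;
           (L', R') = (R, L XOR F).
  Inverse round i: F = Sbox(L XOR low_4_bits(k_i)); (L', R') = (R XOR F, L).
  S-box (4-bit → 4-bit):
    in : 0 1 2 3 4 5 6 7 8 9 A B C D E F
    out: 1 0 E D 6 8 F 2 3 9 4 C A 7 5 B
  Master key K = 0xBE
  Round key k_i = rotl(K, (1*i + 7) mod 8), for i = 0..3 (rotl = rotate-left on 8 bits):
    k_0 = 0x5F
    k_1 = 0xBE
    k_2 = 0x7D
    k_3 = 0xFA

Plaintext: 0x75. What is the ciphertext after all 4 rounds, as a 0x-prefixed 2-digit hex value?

s_0 = plaintext = 0x75
s_1 = Round(s_0, k_0) = 0x53
s_2 = Round(s_1, k_1) = 0x32
s_3 = Round(s_2, k_2) = 0x28
s_4 = Round(s_3, k_3) = 0x8C

0x8C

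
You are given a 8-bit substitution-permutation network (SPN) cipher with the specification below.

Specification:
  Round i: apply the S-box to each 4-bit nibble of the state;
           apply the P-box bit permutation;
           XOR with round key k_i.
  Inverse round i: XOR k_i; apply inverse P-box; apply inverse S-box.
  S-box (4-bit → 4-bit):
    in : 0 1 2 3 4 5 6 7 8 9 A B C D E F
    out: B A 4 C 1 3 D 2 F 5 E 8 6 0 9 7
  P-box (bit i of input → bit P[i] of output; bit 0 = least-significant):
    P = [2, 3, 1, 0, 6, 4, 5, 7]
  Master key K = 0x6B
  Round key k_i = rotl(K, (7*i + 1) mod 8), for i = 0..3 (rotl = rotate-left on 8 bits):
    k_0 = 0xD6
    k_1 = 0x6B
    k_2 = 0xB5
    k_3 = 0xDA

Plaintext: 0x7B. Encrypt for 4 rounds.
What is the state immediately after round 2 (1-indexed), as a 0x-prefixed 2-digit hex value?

s_0 = plaintext = 0x7B
s_1 = Round(s_0, k_0) = 0xC7
s_2 = Round(s_1, k_1) = 0x53
s_3 = Round(s_2, k_2) = 0xE6
s_4 = Round(s_3, k_3) = 0x1D

0x53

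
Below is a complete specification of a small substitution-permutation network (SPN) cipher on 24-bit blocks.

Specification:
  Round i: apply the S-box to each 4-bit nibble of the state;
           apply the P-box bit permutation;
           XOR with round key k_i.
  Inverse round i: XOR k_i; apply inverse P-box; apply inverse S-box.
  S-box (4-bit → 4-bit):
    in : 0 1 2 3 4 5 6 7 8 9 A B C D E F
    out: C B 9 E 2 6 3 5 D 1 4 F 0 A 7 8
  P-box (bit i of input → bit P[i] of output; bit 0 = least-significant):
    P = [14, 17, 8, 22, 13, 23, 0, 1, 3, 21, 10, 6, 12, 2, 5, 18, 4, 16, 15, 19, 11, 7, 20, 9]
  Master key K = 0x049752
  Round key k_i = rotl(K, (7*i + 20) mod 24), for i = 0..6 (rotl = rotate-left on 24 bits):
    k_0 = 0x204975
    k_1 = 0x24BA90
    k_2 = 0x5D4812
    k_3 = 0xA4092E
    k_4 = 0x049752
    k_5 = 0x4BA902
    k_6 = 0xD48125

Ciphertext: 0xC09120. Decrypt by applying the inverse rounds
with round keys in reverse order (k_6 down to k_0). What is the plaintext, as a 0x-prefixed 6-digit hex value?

0xCE7058

s_0 = ciphertext = 0xC09120
s_1 = InvRound(s_0, k_6) = 0xAC1CAC
s_2 = InvRound(s_1, k_5) = 0x45BE13
s_3 = InvRound(s_2, k_4) = 0x94CF70
s_4 = InvRound(s_3, k_3) = 0x074BF9
s_5 = InvRound(s_4, k_2) = 0x3FA203
s_6 = InvRound(s_5, k_1) = 0xE19C04
s_7 = InvRound(s_6, k_0) = 0xCE7058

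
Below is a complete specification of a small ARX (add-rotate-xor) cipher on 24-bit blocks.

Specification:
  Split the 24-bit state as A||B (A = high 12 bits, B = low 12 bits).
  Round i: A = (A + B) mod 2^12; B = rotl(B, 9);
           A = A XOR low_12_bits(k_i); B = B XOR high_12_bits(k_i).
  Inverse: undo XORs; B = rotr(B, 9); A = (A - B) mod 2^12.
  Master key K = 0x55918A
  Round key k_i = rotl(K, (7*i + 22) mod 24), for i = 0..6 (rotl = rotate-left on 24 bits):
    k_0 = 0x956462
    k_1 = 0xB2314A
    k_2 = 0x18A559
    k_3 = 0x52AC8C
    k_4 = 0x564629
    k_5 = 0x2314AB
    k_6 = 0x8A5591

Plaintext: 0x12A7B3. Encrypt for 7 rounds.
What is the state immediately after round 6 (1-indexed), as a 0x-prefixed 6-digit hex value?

s_0 = plaintext = 0x12A7B3
s_1 = Round(s_0, k_0) = 0xCBFFA0
s_2 = Round(s_1, k_1) = 0xD15AD7
s_3 = Round(s_2, k_2) = 0x2B5ED0
s_4 = Round(s_3, k_3) = 0xD094F0
s_5 = Round(s_4, k_4) = 0x7D05FA
s_6 = Round(s_5, k_5) = 0x96168E
s_7 = Round(s_6, k_6) = 0xA7E474

0x96168E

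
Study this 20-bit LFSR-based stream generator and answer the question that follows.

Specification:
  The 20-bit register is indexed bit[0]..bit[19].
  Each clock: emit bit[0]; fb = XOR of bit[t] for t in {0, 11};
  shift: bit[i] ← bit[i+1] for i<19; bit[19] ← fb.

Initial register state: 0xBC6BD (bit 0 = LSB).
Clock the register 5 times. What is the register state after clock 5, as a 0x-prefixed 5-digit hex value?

reg_0 = 0xBC6BD
clock 1: out=1, reg = 0xDE35E
clock 2: out=0, reg = 0x6F1AF
clock 3: out=1, reg = 0xB78D7
clock 4: out=1, reg = 0x5BC6B
clock 5: out=1, reg = 0x2DE35

0x2DE35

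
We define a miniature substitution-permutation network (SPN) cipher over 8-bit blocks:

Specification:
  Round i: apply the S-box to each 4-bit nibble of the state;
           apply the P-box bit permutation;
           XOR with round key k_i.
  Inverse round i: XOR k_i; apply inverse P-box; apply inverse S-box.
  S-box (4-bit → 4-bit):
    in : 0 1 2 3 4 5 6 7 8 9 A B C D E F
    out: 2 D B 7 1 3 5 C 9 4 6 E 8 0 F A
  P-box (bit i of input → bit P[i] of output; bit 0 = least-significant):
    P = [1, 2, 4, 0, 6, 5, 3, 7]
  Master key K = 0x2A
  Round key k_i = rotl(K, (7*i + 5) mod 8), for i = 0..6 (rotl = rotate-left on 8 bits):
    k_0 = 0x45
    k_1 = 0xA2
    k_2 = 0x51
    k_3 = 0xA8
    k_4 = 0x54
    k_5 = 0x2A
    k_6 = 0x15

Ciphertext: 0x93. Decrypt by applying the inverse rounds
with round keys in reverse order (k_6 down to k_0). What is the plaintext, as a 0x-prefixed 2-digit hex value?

0xEB

s_0 = ciphertext = 0x93
s_1 = InvRound(s_0, k_6) = 0xC5
s_2 = InvRound(s_1, k_5) = 0xE2
s_3 = InvRound(s_2, k_4) = 0xF3
s_4 = InvRound(s_3, k_3) = 0x61
s_5 = InvRound(s_4, k_2) = 0x09
s_6 = InvRound(s_5, k_1) = 0xB8
s_7 = InvRound(s_6, k_0) = 0xEB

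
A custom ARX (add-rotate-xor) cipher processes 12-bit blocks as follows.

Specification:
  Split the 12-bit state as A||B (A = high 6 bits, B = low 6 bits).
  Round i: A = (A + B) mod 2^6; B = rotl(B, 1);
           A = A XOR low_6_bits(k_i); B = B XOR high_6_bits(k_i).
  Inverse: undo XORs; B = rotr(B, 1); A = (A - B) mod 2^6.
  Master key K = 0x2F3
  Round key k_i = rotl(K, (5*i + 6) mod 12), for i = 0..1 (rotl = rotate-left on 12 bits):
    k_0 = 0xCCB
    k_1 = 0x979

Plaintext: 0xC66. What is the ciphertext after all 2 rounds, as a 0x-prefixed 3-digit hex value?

0x8D8

s_0 = plaintext = 0xC66
s_1 = Round(s_0, k_0) = 0x73E
s_2 = Round(s_1, k_1) = 0x8D8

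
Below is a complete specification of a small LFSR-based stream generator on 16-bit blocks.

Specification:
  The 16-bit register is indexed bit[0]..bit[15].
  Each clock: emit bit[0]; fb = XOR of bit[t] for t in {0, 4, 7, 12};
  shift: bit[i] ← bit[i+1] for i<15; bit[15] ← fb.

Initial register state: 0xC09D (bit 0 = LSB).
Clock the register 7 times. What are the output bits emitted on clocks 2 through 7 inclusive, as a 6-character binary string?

011100

reg_0 = 0xC09D
clock 1: out=1, reg = 0xE04E
clock 2: out=0, reg = 0x7027
clock 3: out=1, reg = 0x3813
clock 4: out=1, reg = 0x9C09
clock 5: out=1, reg = 0x4E04
clock 6: out=0, reg = 0x2702
clock 7: out=0, reg = 0x1381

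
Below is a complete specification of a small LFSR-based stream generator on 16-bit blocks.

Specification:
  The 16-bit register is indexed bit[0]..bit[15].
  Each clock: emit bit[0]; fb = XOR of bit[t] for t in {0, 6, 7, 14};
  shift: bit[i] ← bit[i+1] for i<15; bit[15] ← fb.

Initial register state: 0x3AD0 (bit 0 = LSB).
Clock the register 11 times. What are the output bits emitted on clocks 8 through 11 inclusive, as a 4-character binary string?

1010

reg_0 = 0x3AD0
clock 1: out=0, reg = 0x1D68
clock 2: out=0, reg = 0x8EB4
clock 3: out=0, reg = 0xC75A
clock 4: out=0, reg = 0x63AD
clock 5: out=1, reg = 0xB1D6
clock 6: out=0, reg = 0x58EB
clock 7: out=1, reg = 0x2C75
clock 8: out=1, reg = 0x163A
clock 9: out=0, reg = 0x0B1D
clock 10: out=1, reg = 0x858E
clock 11: out=0, reg = 0xC2C7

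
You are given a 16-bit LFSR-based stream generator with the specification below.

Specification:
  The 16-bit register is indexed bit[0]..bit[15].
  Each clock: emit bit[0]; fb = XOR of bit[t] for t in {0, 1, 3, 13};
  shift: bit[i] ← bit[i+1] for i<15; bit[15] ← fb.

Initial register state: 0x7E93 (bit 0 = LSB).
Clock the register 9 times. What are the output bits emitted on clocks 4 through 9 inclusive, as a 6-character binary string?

reg_0 = 0x7E93
clock 1: out=1, reg = 0xBF49
clock 2: out=1, reg = 0xDFA4
clock 3: out=0, reg = 0x6FD2
clock 4: out=0, reg = 0x37E9
clock 5: out=1, reg = 0x9BF4
clock 6: out=0, reg = 0x4DFA
clock 7: out=0, reg = 0x26FD
clock 8: out=1, reg = 0x937E
clock 9: out=0, reg = 0x49BF

010010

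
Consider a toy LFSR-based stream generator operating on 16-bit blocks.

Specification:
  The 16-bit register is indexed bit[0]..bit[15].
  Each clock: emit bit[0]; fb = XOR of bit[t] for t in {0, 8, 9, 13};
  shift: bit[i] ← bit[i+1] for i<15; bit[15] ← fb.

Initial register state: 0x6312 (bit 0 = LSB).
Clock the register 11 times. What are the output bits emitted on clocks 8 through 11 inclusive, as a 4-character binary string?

reg_0 = 0x6312
clock 1: out=0, reg = 0xB189
clock 2: out=1, reg = 0xD8C4
clock 3: out=0, reg = 0x6C62
clock 4: out=0, reg = 0xB631
clock 5: out=1, reg = 0xDB18
clock 6: out=0, reg = 0x6D8C
clock 7: out=0, reg = 0x36C6
clock 8: out=0, reg = 0x1B63
clock 9: out=1, reg = 0x8DB1
clock 10: out=1, reg = 0x46D8
clock 11: out=0, reg = 0xA36C

0110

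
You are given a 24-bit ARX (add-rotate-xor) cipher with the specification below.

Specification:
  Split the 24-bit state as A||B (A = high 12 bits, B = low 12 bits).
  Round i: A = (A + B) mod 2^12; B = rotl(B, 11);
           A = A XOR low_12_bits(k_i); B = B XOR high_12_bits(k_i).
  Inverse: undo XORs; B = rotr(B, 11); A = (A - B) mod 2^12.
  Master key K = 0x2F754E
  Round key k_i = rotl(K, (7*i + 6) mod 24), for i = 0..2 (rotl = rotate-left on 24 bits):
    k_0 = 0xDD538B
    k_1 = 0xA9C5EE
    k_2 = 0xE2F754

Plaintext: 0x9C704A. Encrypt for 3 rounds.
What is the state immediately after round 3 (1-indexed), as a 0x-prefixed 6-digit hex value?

s_0 = plaintext = 0x9C704A
s_1 = Round(s_0, k_0) = 0x99ADF0
s_2 = Round(s_1, k_1) = 0x264C64
s_3 = Round(s_2, k_2) = 0x99C81D

0x99C81D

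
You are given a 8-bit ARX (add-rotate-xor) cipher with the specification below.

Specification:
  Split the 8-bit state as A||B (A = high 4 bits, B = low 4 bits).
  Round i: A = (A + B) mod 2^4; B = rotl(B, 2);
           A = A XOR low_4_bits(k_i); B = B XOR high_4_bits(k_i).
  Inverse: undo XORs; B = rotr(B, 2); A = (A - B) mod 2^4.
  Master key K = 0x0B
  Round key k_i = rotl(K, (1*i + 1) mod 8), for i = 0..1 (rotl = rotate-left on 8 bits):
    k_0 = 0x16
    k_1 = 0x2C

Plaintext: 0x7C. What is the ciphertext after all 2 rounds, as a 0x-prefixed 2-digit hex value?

s_0 = plaintext = 0x7C
s_1 = Round(s_0, k_0) = 0x52
s_2 = Round(s_1, k_1) = 0xBA

0xBA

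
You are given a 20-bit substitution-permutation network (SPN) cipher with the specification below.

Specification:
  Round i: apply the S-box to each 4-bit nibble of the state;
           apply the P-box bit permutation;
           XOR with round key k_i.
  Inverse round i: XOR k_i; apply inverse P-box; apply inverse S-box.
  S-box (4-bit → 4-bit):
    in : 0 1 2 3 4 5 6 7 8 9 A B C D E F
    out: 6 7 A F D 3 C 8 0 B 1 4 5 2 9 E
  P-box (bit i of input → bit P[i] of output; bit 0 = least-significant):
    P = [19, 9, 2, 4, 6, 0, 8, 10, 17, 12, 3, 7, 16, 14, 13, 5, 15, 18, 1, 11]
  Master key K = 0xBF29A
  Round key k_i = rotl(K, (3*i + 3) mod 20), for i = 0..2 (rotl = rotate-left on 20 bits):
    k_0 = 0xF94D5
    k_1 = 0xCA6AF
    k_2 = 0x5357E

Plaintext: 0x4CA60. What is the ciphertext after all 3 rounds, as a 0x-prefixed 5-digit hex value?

0x29393

s_0 = plaintext = 0x4CA60
s_1 = Round(s_0, k_0) = 0xC3BD3
s_2 = Round(s_1, k_1) = 0x54490
s_3 = Round(s_2, k_2) = 0x29393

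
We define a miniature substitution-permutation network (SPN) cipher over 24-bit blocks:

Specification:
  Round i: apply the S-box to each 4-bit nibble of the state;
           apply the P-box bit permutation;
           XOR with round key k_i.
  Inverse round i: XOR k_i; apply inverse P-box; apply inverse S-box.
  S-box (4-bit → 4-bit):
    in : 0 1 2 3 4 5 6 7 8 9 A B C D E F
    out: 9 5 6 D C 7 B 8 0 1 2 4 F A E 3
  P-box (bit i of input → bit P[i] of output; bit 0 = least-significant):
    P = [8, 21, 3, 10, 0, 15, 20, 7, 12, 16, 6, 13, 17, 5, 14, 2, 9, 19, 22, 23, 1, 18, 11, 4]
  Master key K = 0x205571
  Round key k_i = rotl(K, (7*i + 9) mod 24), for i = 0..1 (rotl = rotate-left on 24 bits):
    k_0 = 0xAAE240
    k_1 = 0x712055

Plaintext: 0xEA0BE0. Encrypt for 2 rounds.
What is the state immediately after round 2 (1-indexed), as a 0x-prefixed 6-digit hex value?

s_0 = plaintext = 0xEA0BE0
s_1 = Round(s_0, k_0) = 0xB46F94
s_2 = Round(s_1, k_1) = 0xB23C78

0xB23C78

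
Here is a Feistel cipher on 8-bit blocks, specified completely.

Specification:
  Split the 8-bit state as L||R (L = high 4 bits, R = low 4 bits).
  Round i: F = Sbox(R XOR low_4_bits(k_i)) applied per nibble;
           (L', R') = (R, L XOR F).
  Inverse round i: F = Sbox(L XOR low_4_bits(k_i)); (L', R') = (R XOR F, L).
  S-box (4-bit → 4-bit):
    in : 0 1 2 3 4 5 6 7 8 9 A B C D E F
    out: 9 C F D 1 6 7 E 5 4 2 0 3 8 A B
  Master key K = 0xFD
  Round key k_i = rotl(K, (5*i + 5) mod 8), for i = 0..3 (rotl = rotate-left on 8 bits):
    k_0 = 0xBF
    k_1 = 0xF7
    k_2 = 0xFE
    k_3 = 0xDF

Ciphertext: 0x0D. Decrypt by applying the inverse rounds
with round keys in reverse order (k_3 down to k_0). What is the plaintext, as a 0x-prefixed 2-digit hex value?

0x29

s_0 = ciphertext = 0x0D
s_1 = InvRound(s_0, k_3) = 0x60
s_2 = InvRound(s_1, k_2) = 0x56
s_3 = InvRound(s_2, k_1) = 0x95
s_4 = InvRound(s_3, k_0) = 0x29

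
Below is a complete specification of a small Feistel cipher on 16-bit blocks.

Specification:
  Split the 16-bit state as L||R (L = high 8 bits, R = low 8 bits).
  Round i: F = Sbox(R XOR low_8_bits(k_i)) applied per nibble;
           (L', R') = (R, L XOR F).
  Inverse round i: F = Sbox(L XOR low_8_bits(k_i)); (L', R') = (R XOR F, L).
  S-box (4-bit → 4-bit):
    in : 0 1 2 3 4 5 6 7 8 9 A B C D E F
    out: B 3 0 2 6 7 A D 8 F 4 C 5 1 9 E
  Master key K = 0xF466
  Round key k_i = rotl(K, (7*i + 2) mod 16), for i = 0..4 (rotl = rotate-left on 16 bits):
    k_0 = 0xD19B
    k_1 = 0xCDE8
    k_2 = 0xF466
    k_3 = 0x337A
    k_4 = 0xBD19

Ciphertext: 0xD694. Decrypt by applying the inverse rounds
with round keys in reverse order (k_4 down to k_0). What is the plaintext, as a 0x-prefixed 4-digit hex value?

s_0 = ciphertext = 0xD694
s_1 = InvRound(s_0, k_4) = 0xCAD6
s_2 = InvRound(s_1, k_3) = 0x1DCA
s_3 = InvRound(s_2, k_2) = 0x161D
s_4 = InvRound(s_3, k_1) = 0xF416
s_5 = InvRound(s_4, k_0) = 0xB8F4

0xB8F4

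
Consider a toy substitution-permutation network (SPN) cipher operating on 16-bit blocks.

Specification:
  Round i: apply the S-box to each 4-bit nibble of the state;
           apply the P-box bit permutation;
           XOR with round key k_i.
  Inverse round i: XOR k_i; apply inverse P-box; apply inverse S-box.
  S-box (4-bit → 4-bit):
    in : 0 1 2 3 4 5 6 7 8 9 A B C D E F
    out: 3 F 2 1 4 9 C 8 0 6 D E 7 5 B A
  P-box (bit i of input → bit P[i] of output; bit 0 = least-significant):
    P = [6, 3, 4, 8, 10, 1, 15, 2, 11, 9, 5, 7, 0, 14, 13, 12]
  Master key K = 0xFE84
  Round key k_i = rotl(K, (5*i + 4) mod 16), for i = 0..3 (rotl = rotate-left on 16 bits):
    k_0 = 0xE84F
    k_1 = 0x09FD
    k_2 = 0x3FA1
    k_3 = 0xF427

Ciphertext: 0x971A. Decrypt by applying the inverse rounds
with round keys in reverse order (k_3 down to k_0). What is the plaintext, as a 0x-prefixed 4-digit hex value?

s_0 = ciphertext = 0x971A
s_1 = InvRound(s_0, k_3) = 0xC97B
s_2 = InvRound(s_1, k_2) = 0xBFCC
s_3 = InvRound(s_2, k_1) = 0xA9D4
s_4 = InvRound(s_3, k_0) = 0x072B

0x072B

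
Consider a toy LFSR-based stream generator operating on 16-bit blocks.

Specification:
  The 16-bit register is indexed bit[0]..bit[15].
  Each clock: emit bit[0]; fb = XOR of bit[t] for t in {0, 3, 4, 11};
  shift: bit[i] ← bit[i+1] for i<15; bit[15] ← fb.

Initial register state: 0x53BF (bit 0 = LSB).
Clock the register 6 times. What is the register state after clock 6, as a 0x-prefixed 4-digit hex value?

0x654E

reg_0 = 0x53BF
clock 1: out=1, reg = 0xA9DF
clock 2: out=1, reg = 0x54EF
clock 3: out=1, reg = 0x2A77
clock 4: out=1, reg = 0x953B
clock 5: out=1, reg = 0xCA9D
clock 6: out=1, reg = 0x654E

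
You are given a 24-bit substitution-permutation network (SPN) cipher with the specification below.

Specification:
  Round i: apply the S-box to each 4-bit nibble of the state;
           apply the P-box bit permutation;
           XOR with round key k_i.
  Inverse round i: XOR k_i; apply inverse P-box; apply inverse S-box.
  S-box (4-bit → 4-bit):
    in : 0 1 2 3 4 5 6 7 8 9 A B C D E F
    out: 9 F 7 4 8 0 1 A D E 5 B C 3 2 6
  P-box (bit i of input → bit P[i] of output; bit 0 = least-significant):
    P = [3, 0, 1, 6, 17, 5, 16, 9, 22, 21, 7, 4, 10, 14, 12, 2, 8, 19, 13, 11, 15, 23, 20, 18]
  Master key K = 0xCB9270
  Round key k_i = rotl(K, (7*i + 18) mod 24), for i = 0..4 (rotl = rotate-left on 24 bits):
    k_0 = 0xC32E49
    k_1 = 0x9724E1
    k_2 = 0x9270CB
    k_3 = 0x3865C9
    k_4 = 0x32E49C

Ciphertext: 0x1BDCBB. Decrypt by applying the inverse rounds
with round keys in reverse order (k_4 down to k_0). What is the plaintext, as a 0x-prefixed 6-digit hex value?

0xD40C28

s_0 = ciphertext = 0x1BDCBB
s_1 = InvRound(s_0, k_4) = 0x59CEFF
s_2 = InvRound(s_1, k_3) = 0x684B93
s_3 = InvRound(s_2, k_2) = 0xF13B00
s_4 = InvRound(s_3, k_1) = 0x40A2B7
s_5 = InvRound(s_4, k_0) = 0xD40C28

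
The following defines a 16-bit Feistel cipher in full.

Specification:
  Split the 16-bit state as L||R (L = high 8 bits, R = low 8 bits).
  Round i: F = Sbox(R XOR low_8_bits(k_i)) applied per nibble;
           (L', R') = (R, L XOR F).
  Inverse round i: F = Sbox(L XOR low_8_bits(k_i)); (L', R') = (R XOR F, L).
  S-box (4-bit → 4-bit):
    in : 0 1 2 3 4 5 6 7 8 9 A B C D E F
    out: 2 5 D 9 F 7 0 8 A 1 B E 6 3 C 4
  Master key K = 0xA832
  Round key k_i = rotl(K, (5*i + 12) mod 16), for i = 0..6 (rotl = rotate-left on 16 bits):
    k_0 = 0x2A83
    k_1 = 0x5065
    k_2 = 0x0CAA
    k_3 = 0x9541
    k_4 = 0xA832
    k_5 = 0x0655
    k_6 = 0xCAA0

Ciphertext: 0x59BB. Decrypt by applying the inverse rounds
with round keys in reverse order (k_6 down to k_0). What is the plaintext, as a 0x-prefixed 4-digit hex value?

s_0 = ciphertext = 0x59BB
s_1 = InvRound(s_0, k_6) = 0xFA59
s_2 = InvRound(s_1, k_5) = 0xEDFA
s_3 = InvRound(s_2, k_4) = 0xCEED
s_4 = InvRound(s_3, k_3) = 0x49CE
s_5 = InvRound(s_4, k_2) = 0x0749
s_6 = InvRound(s_5, k_1) = 0x4407
s_7 = InvRound(s_6, k_0) = 0x6F44

0x6F44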